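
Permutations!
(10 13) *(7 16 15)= (7 16 15)(10 13)= [0, 1, 2, 3, 4, 5, 6, 16, 8, 9, 13, 11, 12, 10, 14, 7, 15]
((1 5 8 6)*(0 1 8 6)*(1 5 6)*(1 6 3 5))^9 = (0 5)(1 6)(3 8) = [5, 6, 2, 8, 4, 0, 1, 7, 3]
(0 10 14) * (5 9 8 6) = (0 10 14)(5 9 8 6) = [10, 1, 2, 3, 4, 9, 5, 7, 6, 8, 14, 11, 12, 13, 0]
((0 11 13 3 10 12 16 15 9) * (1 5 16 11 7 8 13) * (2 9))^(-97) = [7, 5, 9, 10, 4, 16, 6, 8, 13, 0, 12, 1, 11, 3, 14, 2, 15] = (0 7 8 13 3 10 12 11 1 5 16 15 2 9)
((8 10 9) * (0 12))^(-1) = (0 12)(8 9 10) = [12, 1, 2, 3, 4, 5, 6, 7, 9, 10, 8, 11, 0]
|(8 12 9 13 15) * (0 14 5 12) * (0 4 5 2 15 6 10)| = 12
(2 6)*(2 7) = (2 6 7) = [0, 1, 6, 3, 4, 5, 7, 2]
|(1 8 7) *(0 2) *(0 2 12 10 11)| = |(0 12 10 11)(1 8 7)| = 12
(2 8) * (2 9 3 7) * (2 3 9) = (9)(2 8)(3 7) = [0, 1, 8, 7, 4, 5, 6, 3, 2, 9]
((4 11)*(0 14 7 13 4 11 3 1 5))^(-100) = (0 4)(1 7)(3 14)(5 13) = [4, 7, 2, 14, 0, 13, 6, 1, 8, 9, 10, 11, 12, 5, 3]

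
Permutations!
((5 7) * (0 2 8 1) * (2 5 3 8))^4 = (0 8 7)(1 3 5) = [8, 3, 2, 5, 4, 1, 6, 0, 7]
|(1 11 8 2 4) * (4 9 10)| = |(1 11 8 2 9 10 4)| = 7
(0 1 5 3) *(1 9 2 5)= (0 9 2 5 3)= [9, 1, 5, 0, 4, 3, 6, 7, 8, 2]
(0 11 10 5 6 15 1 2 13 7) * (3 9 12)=(0 11 10 5 6 15 1 2 13 7)(3 9 12)=[11, 2, 13, 9, 4, 6, 15, 0, 8, 12, 5, 10, 3, 7, 14, 1]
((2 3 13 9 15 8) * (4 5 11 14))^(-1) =(2 8 15 9 13 3)(4 14 11 5) =[0, 1, 8, 2, 14, 4, 6, 7, 15, 13, 10, 5, 12, 3, 11, 9]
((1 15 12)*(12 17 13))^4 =(1 12 13 17 15) =[0, 12, 2, 3, 4, 5, 6, 7, 8, 9, 10, 11, 13, 17, 14, 1, 16, 15]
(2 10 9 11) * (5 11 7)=(2 10 9 7 5 11)=[0, 1, 10, 3, 4, 11, 6, 5, 8, 7, 9, 2]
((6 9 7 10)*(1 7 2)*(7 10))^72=(1 6 2 10 9)=[0, 6, 10, 3, 4, 5, 2, 7, 8, 1, 9]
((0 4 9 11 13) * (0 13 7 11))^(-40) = (13)(0 9 4) = [9, 1, 2, 3, 0, 5, 6, 7, 8, 4, 10, 11, 12, 13]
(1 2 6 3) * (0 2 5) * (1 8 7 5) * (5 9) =(0 2 6 3 8 7 9 5) =[2, 1, 6, 8, 4, 0, 3, 9, 7, 5]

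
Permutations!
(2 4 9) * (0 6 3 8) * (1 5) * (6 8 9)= (0 8)(1 5)(2 4 6 3 9)= [8, 5, 4, 9, 6, 1, 3, 7, 0, 2]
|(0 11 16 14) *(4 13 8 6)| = |(0 11 16 14)(4 13 8 6)| = 4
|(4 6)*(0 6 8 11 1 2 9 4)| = |(0 6)(1 2 9 4 8 11)| = 6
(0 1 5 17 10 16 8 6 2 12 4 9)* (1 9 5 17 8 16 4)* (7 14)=(0 9)(1 17 10 4 5 8 6 2 12)(7 14)=[9, 17, 12, 3, 5, 8, 2, 14, 6, 0, 4, 11, 1, 13, 7, 15, 16, 10]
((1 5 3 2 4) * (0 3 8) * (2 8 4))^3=(8)=[0, 1, 2, 3, 4, 5, 6, 7, 8]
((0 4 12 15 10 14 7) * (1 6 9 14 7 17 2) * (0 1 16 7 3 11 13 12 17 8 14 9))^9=(0 4 17 2 16 7 1 6)(3 12)(8 14)(10 13)(11 15)=[4, 6, 16, 12, 17, 5, 0, 1, 14, 9, 13, 15, 3, 10, 8, 11, 7, 2]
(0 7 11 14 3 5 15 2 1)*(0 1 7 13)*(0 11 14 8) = (0 13 11 8)(2 7 14 3 5 15) = [13, 1, 7, 5, 4, 15, 6, 14, 0, 9, 10, 8, 12, 11, 3, 2]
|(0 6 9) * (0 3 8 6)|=4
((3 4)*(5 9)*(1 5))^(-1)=[0, 9, 2, 4, 3, 1, 6, 7, 8, 5]=(1 9 5)(3 4)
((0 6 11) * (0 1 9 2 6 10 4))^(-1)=[4, 11, 9, 3, 10, 5, 2, 7, 8, 1, 0, 6]=(0 4 10)(1 11 6 2 9)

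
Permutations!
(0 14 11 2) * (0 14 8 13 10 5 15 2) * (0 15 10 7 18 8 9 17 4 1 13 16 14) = (0 9 17 4 1 13 7 18 8 16 14 11 15 2)(5 10) = [9, 13, 0, 3, 1, 10, 6, 18, 16, 17, 5, 15, 12, 7, 11, 2, 14, 4, 8]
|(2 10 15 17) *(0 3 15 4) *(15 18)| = 8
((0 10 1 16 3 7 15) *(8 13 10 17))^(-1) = [15, 10, 2, 16, 4, 5, 6, 3, 17, 9, 13, 11, 12, 8, 14, 7, 1, 0] = (0 15 7 3 16 1 10 13 8 17)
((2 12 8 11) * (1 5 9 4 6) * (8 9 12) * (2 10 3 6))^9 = (1 3 11 2 9 5 6 10 8 4 12) = [0, 3, 9, 11, 12, 6, 10, 7, 4, 5, 8, 2, 1]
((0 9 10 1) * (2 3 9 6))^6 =[1, 10, 6, 2, 4, 5, 0, 7, 8, 3, 9] =(0 1 10 9 3 2 6)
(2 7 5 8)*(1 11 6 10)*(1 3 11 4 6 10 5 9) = [0, 4, 7, 11, 6, 8, 5, 9, 2, 1, 3, 10] = (1 4 6 5 8 2 7 9)(3 11 10)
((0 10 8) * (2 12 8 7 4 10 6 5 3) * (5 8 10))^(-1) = (0 8 6)(2 3 5 4 7 10 12) = [8, 1, 3, 5, 7, 4, 0, 10, 6, 9, 12, 11, 2]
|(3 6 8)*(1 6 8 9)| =|(1 6 9)(3 8)| =6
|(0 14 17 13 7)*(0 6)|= 6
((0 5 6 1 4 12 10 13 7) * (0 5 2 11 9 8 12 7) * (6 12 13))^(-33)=[9, 7, 8, 3, 5, 10, 4, 12, 2, 0, 1, 13, 6, 11]=(0 9)(1 7 12 6 4 5 10)(2 8)(11 13)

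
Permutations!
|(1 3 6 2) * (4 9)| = 4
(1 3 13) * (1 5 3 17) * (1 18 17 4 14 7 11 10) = (1 4 14 7 11 10)(3 13 5)(17 18) = [0, 4, 2, 13, 14, 3, 6, 11, 8, 9, 1, 10, 12, 5, 7, 15, 16, 18, 17]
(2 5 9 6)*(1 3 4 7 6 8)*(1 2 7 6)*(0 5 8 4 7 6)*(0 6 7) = (0 5 9 4 6 7 1 3)(2 8) = [5, 3, 8, 0, 6, 9, 7, 1, 2, 4]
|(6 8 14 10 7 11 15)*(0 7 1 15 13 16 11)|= 6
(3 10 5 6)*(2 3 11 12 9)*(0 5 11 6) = (0 5)(2 3 10 11 12 9) = [5, 1, 3, 10, 4, 0, 6, 7, 8, 2, 11, 12, 9]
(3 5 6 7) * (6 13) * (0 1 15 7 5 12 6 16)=(0 1 15 7 3 12 6 5 13 16)=[1, 15, 2, 12, 4, 13, 5, 3, 8, 9, 10, 11, 6, 16, 14, 7, 0]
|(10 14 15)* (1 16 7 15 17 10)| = 12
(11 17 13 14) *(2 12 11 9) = (2 12 11 17 13 14 9) = [0, 1, 12, 3, 4, 5, 6, 7, 8, 2, 10, 17, 11, 14, 9, 15, 16, 13]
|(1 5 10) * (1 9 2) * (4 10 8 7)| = 8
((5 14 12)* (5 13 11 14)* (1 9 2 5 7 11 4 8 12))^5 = [0, 11, 1, 3, 8, 9, 6, 2, 12, 14, 10, 5, 13, 4, 7] = (1 11 5 9 14 7 2)(4 8 12 13)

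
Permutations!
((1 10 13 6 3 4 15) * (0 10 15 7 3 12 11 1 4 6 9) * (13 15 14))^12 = (0 9 13 14 1 11 12 6 3 7 4 15 10) = [9, 11, 2, 7, 15, 5, 3, 4, 8, 13, 0, 12, 6, 14, 1, 10]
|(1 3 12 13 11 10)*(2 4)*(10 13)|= |(1 3 12 10)(2 4)(11 13)|= 4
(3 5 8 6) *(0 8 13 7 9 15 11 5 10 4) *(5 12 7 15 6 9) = (0 8 9 6 3 10 4)(5 13 15 11 12 7) = [8, 1, 2, 10, 0, 13, 3, 5, 9, 6, 4, 12, 7, 15, 14, 11]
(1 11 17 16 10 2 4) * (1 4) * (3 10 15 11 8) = (1 8 3 10 2)(11 17 16 15) = [0, 8, 1, 10, 4, 5, 6, 7, 3, 9, 2, 17, 12, 13, 14, 11, 15, 16]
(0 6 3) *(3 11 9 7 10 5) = (0 6 11 9 7 10 5 3) = [6, 1, 2, 0, 4, 3, 11, 10, 8, 7, 5, 9]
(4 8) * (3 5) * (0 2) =[2, 1, 0, 5, 8, 3, 6, 7, 4] =(0 2)(3 5)(4 8)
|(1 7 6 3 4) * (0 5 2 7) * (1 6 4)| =8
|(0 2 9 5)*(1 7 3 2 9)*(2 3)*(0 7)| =|(0 9 5 7 2 1)| =6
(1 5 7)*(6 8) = (1 5 7)(6 8) = [0, 5, 2, 3, 4, 7, 8, 1, 6]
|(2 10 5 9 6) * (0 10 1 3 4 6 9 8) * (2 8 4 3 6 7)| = 9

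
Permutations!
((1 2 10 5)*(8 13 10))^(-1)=[0, 5, 1, 3, 4, 10, 6, 7, 2, 9, 13, 11, 12, 8]=(1 5 10 13 8 2)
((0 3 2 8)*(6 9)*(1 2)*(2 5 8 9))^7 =(0 1 8 3 5)(2 9 6) =[1, 8, 9, 5, 4, 0, 2, 7, 3, 6]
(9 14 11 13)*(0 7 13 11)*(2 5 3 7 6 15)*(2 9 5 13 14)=(0 6 15 9 2 13 5 3 7 14)=[6, 1, 13, 7, 4, 3, 15, 14, 8, 2, 10, 11, 12, 5, 0, 9]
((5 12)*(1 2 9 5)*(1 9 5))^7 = (1 5 9 2 12) = [0, 5, 12, 3, 4, 9, 6, 7, 8, 2, 10, 11, 1]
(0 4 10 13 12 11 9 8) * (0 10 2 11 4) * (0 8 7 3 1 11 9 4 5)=(0 8 10 13 12 5)(1 11 4 2 9 7 3)=[8, 11, 9, 1, 2, 0, 6, 3, 10, 7, 13, 4, 5, 12]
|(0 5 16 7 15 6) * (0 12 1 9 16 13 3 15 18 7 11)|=|(0 5 13 3 15 6 12 1 9 16 11)(7 18)|=22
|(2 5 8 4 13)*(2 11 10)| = |(2 5 8 4 13 11 10)| = 7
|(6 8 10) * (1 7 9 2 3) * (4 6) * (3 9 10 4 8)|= |(1 7 10 8 4 6 3)(2 9)|= 14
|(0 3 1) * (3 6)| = 4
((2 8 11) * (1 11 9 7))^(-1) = (1 7 9 8 2 11) = [0, 7, 11, 3, 4, 5, 6, 9, 2, 8, 10, 1]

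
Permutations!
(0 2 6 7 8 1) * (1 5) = (0 2 6 7 8 5 1) = [2, 0, 6, 3, 4, 1, 7, 8, 5]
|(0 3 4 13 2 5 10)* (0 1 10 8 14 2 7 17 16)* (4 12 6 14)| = |(0 3 12 6 14 2 5 8 4 13 7 17 16)(1 10)| = 26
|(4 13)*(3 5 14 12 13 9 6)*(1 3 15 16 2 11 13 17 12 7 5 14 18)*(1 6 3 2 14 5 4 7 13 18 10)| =|(1 2 11 18 6 15 16 14 13 7 4 9 3 5 10)(12 17)| =30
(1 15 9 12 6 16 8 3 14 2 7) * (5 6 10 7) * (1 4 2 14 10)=(1 15 9 12)(2 5 6 16 8 3 10 7 4)=[0, 15, 5, 10, 2, 6, 16, 4, 3, 12, 7, 11, 1, 13, 14, 9, 8]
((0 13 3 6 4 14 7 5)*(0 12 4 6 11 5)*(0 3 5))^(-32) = (0 4 11 12 3 5 7 13 14) = [4, 1, 2, 5, 11, 7, 6, 13, 8, 9, 10, 12, 3, 14, 0]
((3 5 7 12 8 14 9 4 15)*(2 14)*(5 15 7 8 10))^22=(15)(2 7 8 4 5 9 10 14 12)=[0, 1, 7, 3, 5, 9, 6, 8, 4, 10, 14, 11, 2, 13, 12, 15]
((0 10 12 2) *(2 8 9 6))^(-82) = (0 12 9 2 10 8 6) = [12, 1, 10, 3, 4, 5, 0, 7, 6, 2, 8, 11, 9]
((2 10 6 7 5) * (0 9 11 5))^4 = (0 2)(5 7)(6 11)(9 10) = [2, 1, 0, 3, 4, 7, 11, 5, 8, 10, 9, 6]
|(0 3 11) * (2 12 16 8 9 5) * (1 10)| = 6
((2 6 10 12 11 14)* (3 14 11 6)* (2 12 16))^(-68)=(2 14 6 16 3 12 10)=[0, 1, 14, 12, 4, 5, 16, 7, 8, 9, 2, 11, 10, 13, 6, 15, 3]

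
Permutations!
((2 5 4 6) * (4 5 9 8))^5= (9)= [0, 1, 2, 3, 4, 5, 6, 7, 8, 9]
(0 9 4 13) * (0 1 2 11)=(0 9 4 13 1 2 11)=[9, 2, 11, 3, 13, 5, 6, 7, 8, 4, 10, 0, 12, 1]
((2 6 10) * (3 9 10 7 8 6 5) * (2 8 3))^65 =(2 5)(3 7 6 8 10 9) =[0, 1, 5, 7, 4, 2, 8, 6, 10, 3, 9]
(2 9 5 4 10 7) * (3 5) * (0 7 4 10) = (0 7 2 9 3 5 10 4) = [7, 1, 9, 5, 0, 10, 6, 2, 8, 3, 4]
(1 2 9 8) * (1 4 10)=(1 2 9 8 4 10)=[0, 2, 9, 3, 10, 5, 6, 7, 4, 8, 1]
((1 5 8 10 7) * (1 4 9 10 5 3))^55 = (1 3)(4 7 10 9)(5 8) = [0, 3, 2, 1, 7, 8, 6, 10, 5, 4, 9]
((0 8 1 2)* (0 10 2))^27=(2 10)=[0, 1, 10, 3, 4, 5, 6, 7, 8, 9, 2]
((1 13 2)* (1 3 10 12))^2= [0, 2, 10, 12, 4, 5, 6, 7, 8, 9, 1, 11, 13, 3]= (1 2 10)(3 12 13)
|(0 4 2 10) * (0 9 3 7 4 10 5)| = 8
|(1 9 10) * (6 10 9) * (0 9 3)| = |(0 9 3)(1 6 10)| = 3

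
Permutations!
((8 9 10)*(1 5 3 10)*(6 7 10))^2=(1 3 7 8)(5 6 10 9)=[0, 3, 2, 7, 4, 6, 10, 8, 1, 5, 9]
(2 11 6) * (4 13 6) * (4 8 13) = [0, 1, 11, 3, 4, 5, 2, 7, 13, 9, 10, 8, 12, 6] = (2 11 8 13 6)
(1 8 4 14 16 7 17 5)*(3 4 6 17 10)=[0, 8, 2, 4, 14, 1, 17, 10, 6, 9, 3, 11, 12, 13, 16, 15, 7, 5]=(1 8 6 17 5)(3 4 14 16 7 10)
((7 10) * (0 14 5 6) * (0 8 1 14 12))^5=(14)(0 12)(7 10)=[12, 1, 2, 3, 4, 5, 6, 10, 8, 9, 7, 11, 0, 13, 14]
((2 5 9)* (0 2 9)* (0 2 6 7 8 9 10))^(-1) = [10, 1, 5, 3, 4, 2, 0, 6, 7, 8, 9] = (0 10 9 8 7 6)(2 5)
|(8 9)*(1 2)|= 2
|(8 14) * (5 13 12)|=|(5 13 12)(8 14)|=6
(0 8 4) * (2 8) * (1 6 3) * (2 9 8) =(0 9 8 4)(1 6 3) =[9, 6, 2, 1, 0, 5, 3, 7, 4, 8]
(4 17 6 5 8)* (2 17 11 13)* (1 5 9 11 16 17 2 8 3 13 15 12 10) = (1 5 3 13 8 4 16 17 6 9 11 15 12 10) = [0, 5, 2, 13, 16, 3, 9, 7, 4, 11, 1, 15, 10, 8, 14, 12, 17, 6]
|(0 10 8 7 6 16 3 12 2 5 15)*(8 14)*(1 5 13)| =|(0 10 14 8 7 6 16 3 12 2 13 1 5 15)| =14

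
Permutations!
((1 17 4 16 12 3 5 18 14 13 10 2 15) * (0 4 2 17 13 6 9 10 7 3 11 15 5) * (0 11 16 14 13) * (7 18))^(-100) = (18)(0 15 3 5 17 9 14)(1 11 7 2 10 6 4) = [15, 11, 10, 5, 1, 17, 4, 2, 8, 14, 6, 7, 12, 13, 0, 3, 16, 9, 18]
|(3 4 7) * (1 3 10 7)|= |(1 3 4)(7 10)|= 6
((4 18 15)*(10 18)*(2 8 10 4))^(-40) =(18) =[0, 1, 2, 3, 4, 5, 6, 7, 8, 9, 10, 11, 12, 13, 14, 15, 16, 17, 18]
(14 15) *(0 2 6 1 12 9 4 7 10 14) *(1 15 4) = (0 2 6 15)(1 12 9)(4 7 10 14) = [2, 12, 6, 3, 7, 5, 15, 10, 8, 1, 14, 11, 9, 13, 4, 0]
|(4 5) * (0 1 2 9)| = 4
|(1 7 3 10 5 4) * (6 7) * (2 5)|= 8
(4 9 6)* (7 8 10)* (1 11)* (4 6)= (1 11)(4 9)(7 8 10)= [0, 11, 2, 3, 9, 5, 6, 8, 10, 4, 7, 1]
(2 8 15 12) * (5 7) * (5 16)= (2 8 15 12)(5 7 16)= [0, 1, 8, 3, 4, 7, 6, 16, 15, 9, 10, 11, 2, 13, 14, 12, 5]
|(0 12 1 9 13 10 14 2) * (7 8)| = 8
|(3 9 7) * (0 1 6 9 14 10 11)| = |(0 1 6 9 7 3 14 10 11)| = 9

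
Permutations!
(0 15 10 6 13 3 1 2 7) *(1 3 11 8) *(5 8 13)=[15, 2, 7, 3, 4, 8, 5, 0, 1, 9, 6, 13, 12, 11, 14, 10]=(0 15 10 6 5 8 1 2 7)(11 13)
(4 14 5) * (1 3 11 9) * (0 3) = (0 3 11 9 1)(4 14 5) = [3, 0, 2, 11, 14, 4, 6, 7, 8, 1, 10, 9, 12, 13, 5]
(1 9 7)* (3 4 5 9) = (1 3 4 5 9 7) = [0, 3, 2, 4, 5, 9, 6, 1, 8, 7]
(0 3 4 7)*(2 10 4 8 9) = (0 3 8 9 2 10 4 7) = [3, 1, 10, 8, 7, 5, 6, 0, 9, 2, 4]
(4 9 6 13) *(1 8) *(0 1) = (0 1 8)(4 9 6 13) = [1, 8, 2, 3, 9, 5, 13, 7, 0, 6, 10, 11, 12, 4]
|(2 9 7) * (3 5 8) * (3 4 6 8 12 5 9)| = |(2 3 9 7)(4 6 8)(5 12)| = 12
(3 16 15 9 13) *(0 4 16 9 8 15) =(0 4 16)(3 9 13)(8 15) =[4, 1, 2, 9, 16, 5, 6, 7, 15, 13, 10, 11, 12, 3, 14, 8, 0]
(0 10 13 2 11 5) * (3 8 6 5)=(0 10 13 2 11 3 8 6 5)=[10, 1, 11, 8, 4, 0, 5, 7, 6, 9, 13, 3, 12, 2]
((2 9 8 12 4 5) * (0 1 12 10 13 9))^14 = [12, 4, 1, 3, 2, 0, 6, 7, 13, 10, 9, 11, 5, 8] = (0 12 5)(1 4 2)(8 13)(9 10)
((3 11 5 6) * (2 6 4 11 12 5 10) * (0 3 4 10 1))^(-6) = (0 10 11 12 6)(1 5 4 3 2) = [10, 5, 1, 2, 3, 4, 0, 7, 8, 9, 11, 12, 6]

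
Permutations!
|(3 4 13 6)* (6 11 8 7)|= 7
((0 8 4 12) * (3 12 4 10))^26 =(0 8 10 3 12) =[8, 1, 2, 12, 4, 5, 6, 7, 10, 9, 3, 11, 0]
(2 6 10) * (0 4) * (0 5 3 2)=(0 4 5 3 2 6 10)=[4, 1, 6, 2, 5, 3, 10, 7, 8, 9, 0]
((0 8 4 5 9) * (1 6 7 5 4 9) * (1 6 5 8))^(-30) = (0 8 6 1 9 7 5) = [8, 9, 2, 3, 4, 0, 1, 5, 6, 7]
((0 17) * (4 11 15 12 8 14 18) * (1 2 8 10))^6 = (1 11 8 12 18)(2 15 14 10 4) = [0, 11, 15, 3, 2, 5, 6, 7, 12, 9, 4, 8, 18, 13, 10, 14, 16, 17, 1]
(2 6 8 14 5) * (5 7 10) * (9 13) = [0, 1, 6, 3, 4, 2, 8, 10, 14, 13, 5, 11, 12, 9, 7] = (2 6 8 14 7 10 5)(9 13)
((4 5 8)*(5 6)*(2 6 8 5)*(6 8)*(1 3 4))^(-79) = [0, 8, 6, 1, 3, 5, 4, 7, 2] = (1 8 2 6 4 3)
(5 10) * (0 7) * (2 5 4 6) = (0 7)(2 5 10 4 6) = [7, 1, 5, 3, 6, 10, 2, 0, 8, 9, 4]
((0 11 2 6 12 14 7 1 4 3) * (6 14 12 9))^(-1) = (0 3 4 1 7 14 2 11)(6 9) = [3, 7, 11, 4, 1, 5, 9, 14, 8, 6, 10, 0, 12, 13, 2]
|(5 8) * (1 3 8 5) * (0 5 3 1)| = |(0 5 3 8)| = 4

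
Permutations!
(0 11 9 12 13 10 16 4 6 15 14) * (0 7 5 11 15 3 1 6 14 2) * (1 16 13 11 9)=(0 15 2)(1 6 3 16 4 14 7 5 9 12 11)(10 13)=[15, 6, 0, 16, 14, 9, 3, 5, 8, 12, 13, 1, 11, 10, 7, 2, 4]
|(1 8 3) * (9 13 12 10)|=12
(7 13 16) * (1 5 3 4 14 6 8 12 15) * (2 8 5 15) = (1 15)(2 8 12)(3 4 14 6 5)(7 13 16) = [0, 15, 8, 4, 14, 3, 5, 13, 12, 9, 10, 11, 2, 16, 6, 1, 7]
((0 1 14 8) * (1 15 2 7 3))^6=(0 14 3 2)(1 7 15 8)=[14, 7, 0, 2, 4, 5, 6, 15, 1, 9, 10, 11, 12, 13, 3, 8]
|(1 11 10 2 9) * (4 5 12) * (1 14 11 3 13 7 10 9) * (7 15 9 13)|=15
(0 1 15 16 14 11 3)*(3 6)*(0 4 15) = (0 1)(3 4 15 16 14 11 6) = [1, 0, 2, 4, 15, 5, 3, 7, 8, 9, 10, 6, 12, 13, 11, 16, 14]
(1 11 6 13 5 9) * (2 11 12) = (1 12 2 11 6 13 5 9) = [0, 12, 11, 3, 4, 9, 13, 7, 8, 1, 10, 6, 2, 5]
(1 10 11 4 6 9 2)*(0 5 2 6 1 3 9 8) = (0 5 2 3 9 6 8)(1 10 11 4) = [5, 10, 3, 9, 1, 2, 8, 7, 0, 6, 11, 4]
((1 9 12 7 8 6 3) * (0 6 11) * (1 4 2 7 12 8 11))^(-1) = (12)(0 11 7 2 4 3 6)(1 8 9) = [11, 8, 4, 6, 3, 5, 0, 2, 9, 1, 10, 7, 12]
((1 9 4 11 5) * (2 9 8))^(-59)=(1 4 8 11 2 5 9)=[0, 4, 5, 3, 8, 9, 6, 7, 11, 1, 10, 2]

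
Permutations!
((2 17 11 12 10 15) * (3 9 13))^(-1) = (2 15 10 12 11 17)(3 13 9) = [0, 1, 15, 13, 4, 5, 6, 7, 8, 3, 12, 17, 11, 9, 14, 10, 16, 2]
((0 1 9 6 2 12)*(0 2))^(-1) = (0 6 9 1)(2 12) = [6, 0, 12, 3, 4, 5, 9, 7, 8, 1, 10, 11, 2]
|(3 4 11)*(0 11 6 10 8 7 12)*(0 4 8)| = 9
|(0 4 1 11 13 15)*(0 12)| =7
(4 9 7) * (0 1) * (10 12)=(0 1)(4 9 7)(10 12)=[1, 0, 2, 3, 9, 5, 6, 4, 8, 7, 12, 11, 10]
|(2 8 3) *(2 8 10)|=2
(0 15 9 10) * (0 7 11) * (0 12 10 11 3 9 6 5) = [15, 1, 2, 9, 4, 0, 5, 3, 8, 11, 7, 12, 10, 13, 14, 6] = (0 15 6 5)(3 9 11 12 10 7)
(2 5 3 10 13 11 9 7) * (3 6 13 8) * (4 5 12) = (2 12 4 5 6 13 11 9 7)(3 10 8) = [0, 1, 12, 10, 5, 6, 13, 2, 3, 7, 8, 9, 4, 11]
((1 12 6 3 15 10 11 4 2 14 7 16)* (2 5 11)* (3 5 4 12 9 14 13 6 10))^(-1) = (1 16 7 14 9)(2 10 12 11 5 6 13)(3 15) = [0, 16, 10, 15, 4, 6, 13, 14, 8, 1, 12, 5, 11, 2, 9, 3, 7]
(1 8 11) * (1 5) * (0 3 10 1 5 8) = (0 3 10 1)(8 11) = [3, 0, 2, 10, 4, 5, 6, 7, 11, 9, 1, 8]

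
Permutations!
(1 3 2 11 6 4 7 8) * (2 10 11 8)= (1 3 10 11 6 4 7 2 8)= [0, 3, 8, 10, 7, 5, 4, 2, 1, 9, 11, 6]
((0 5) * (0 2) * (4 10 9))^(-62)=(0 5 2)(4 10 9)=[5, 1, 0, 3, 10, 2, 6, 7, 8, 4, 9]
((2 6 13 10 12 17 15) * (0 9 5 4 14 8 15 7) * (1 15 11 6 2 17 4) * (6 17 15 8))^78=(0 17 8 5)(1 9 7 11)=[17, 9, 2, 3, 4, 0, 6, 11, 5, 7, 10, 1, 12, 13, 14, 15, 16, 8]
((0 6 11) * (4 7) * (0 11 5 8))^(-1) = (11)(0 8 5 6)(4 7) = [8, 1, 2, 3, 7, 6, 0, 4, 5, 9, 10, 11]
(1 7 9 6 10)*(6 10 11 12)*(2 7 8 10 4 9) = (1 8 10)(2 7)(4 9)(6 11 12) = [0, 8, 7, 3, 9, 5, 11, 2, 10, 4, 1, 12, 6]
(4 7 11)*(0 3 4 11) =[3, 1, 2, 4, 7, 5, 6, 0, 8, 9, 10, 11] =(11)(0 3 4 7)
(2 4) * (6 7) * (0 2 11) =(0 2 4 11)(6 7) =[2, 1, 4, 3, 11, 5, 7, 6, 8, 9, 10, 0]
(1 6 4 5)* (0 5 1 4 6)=(6)(0 5 4 1)=[5, 0, 2, 3, 1, 4, 6]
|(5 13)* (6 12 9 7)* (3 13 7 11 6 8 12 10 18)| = 11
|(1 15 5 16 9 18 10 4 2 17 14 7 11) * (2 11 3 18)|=14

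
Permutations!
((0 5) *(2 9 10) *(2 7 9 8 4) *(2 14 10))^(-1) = (0 5)(2 9 7 10 14 4 8) = [5, 1, 9, 3, 8, 0, 6, 10, 2, 7, 14, 11, 12, 13, 4]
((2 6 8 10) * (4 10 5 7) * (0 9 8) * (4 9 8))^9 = (10) = [0, 1, 2, 3, 4, 5, 6, 7, 8, 9, 10]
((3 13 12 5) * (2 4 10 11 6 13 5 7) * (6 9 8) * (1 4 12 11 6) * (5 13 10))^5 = (1 11 5 8 13 4 9 3)(2 7 12)(6 10) = [0, 11, 7, 1, 9, 8, 10, 12, 13, 3, 6, 5, 2, 4]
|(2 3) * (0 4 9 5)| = 4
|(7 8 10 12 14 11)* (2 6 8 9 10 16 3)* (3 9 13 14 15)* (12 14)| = 13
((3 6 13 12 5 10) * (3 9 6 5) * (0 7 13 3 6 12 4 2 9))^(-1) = (0 10 5 3 6 12 9 2 4 13 7) = [10, 1, 4, 6, 13, 3, 12, 0, 8, 2, 5, 11, 9, 7]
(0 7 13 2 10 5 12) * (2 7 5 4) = (0 5 12)(2 10 4)(7 13) = [5, 1, 10, 3, 2, 12, 6, 13, 8, 9, 4, 11, 0, 7]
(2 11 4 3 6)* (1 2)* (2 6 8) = (1 6)(2 11 4 3 8) = [0, 6, 11, 8, 3, 5, 1, 7, 2, 9, 10, 4]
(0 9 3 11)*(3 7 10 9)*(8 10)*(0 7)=(0 3 11 7 8 10 9)=[3, 1, 2, 11, 4, 5, 6, 8, 10, 0, 9, 7]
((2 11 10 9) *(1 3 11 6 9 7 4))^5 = [0, 4, 9, 1, 7, 5, 2, 10, 8, 6, 11, 3] = (1 4 7 10 11 3)(2 9 6)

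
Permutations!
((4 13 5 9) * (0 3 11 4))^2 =(0 11 13 9 3 4 5) =[11, 1, 2, 4, 5, 0, 6, 7, 8, 3, 10, 13, 12, 9]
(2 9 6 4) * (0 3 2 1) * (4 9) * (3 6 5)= (0 6 9 5 3 2 4 1)= [6, 0, 4, 2, 1, 3, 9, 7, 8, 5]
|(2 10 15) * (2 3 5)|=5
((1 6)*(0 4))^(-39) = (0 4)(1 6) = [4, 6, 2, 3, 0, 5, 1]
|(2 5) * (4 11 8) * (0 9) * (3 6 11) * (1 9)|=|(0 1 9)(2 5)(3 6 11 8 4)|=30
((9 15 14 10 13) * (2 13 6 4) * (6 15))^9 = (15)(2 4 6 9 13) = [0, 1, 4, 3, 6, 5, 9, 7, 8, 13, 10, 11, 12, 2, 14, 15]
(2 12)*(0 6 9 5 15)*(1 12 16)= (0 6 9 5 15)(1 12 2 16)= [6, 12, 16, 3, 4, 15, 9, 7, 8, 5, 10, 11, 2, 13, 14, 0, 1]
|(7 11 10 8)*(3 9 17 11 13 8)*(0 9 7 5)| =10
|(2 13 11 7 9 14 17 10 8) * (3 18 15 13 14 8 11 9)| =12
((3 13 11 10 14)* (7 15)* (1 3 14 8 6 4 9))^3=(1 11 6)(3 10 4)(7 15)(8 9 13)=[0, 11, 2, 10, 3, 5, 1, 15, 9, 13, 4, 6, 12, 8, 14, 7]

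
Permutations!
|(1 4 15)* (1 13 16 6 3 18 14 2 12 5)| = 12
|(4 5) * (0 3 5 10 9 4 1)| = 12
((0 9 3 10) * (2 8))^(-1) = (0 10 3 9)(2 8) = [10, 1, 8, 9, 4, 5, 6, 7, 2, 0, 3]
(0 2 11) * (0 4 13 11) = (0 2)(4 13 11) = [2, 1, 0, 3, 13, 5, 6, 7, 8, 9, 10, 4, 12, 11]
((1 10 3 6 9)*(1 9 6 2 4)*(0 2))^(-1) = (0 3 10 1 4 2) = [3, 4, 0, 10, 2, 5, 6, 7, 8, 9, 1]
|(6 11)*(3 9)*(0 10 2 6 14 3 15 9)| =14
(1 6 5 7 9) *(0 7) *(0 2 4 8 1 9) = (9)(0 7)(1 6 5 2 4 8) = [7, 6, 4, 3, 8, 2, 5, 0, 1, 9]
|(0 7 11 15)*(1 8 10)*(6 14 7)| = 6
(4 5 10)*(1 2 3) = [0, 2, 3, 1, 5, 10, 6, 7, 8, 9, 4] = (1 2 3)(4 5 10)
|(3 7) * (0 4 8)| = 6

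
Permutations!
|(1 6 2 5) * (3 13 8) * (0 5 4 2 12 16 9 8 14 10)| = 12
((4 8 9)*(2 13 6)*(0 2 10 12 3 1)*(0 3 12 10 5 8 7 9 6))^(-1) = (0 13 2)(1 3)(4 9 7)(5 6 8) = [13, 3, 0, 1, 9, 6, 8, 4, 5, 7, 10, 11, 12, 2]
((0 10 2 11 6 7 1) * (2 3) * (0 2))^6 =(1 2 11 6 7) =[0, 2, 11, 3, 4, 5, 7, 1, 8, 9, 10, 6]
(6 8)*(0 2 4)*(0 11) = (0 2 4 11)(6 8) = [2, 1, 4, 3, 11, 5, 8, 7, 6, 9, 10, 0]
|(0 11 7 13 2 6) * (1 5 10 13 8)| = 10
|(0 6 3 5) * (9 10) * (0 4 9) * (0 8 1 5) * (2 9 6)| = 10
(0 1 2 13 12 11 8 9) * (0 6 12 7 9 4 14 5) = (0 1 2 13 7 9 6 12 11 8 4 14 5) = [1, 2, 13, 3, 14, 0, 12, 9, 4, 6, 10, 8, 11, 7, 5]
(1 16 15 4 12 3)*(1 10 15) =[0, 16, 2, 10, 12, 5, 6, 7, 8, 9, 15, 11, 3, 13, 14, 4, 1] =(1 16)(3 10 15 4 12)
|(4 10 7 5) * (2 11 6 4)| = 7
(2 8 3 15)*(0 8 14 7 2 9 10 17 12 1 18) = [8, 18, 14, 15, 4, 5, 6, 2, 3, 10, 17, 11, 1, 13, 7, 9, 16, 12, 0] = (0 8 3 15 9 10 17 12 1 18)(2 14 7)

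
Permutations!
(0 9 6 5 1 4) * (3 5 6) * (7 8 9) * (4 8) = (0 7 4)(1 8 9 3 5) = [7, 8, 2, 5, 0, 1, 6, 4, 9, 3]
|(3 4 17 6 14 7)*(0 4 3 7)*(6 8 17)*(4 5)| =|(0 5 4 6 14)(8 17)| =10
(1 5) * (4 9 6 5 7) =[0, 7, 2, 3, 9, 1, 5, 4, 8, 6] =(1 7 4 9 6 5)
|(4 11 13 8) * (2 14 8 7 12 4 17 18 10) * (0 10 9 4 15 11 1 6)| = 55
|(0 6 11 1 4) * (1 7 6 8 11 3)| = 8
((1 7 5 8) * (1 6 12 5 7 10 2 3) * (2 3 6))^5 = (12)(1 3 10) = [0, 3, 2, 10, 4, 5, 6, 7, 8, 9, 1, 11, 12]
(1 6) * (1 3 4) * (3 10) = (1 6 10 3 4) = [0, 6, 2, 4, 1, 5, 10, 7, 8, 9, 3]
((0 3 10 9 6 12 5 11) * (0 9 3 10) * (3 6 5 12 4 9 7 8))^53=(12)(0 4 11 3 6 5 8 10 9 7)=[4, 1, 2, 6, 11, 8, 5, 0, 10, 7, 9, 3, 12]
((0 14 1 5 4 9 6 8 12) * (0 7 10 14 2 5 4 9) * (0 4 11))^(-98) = [1, 10, 11, 3, 4, 0, 5, 8, 9, 2, 12, 14, 6, 13, 7] = (0 1 10 12 6 5)(2 11 14 7 8 9)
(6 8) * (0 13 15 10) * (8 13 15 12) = (0 15 10)(6 13 12 8) = [15, 1, 2, 3, 4, 5, 13, 7, 6, 9, 0, 11, 8, 12, 14, 10]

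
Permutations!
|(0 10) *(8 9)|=2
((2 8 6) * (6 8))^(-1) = (8)(2 6) = [0, 1, 6, 3, 4, 5, 2, 7, 8]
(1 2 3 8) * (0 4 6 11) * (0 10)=(0 4 6 11 10)(1 2 3 8)=[4, 2, 3, 8, 6, 5, 11, 7, 1, 9, 0, 10]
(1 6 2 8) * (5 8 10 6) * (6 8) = (1 5 6 2 10 8) = [0, 5, 10, 3, 4, 6, 2, 7, 1, 9, 8]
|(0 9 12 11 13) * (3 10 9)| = |(0 3 10 9 12 11 13)| = 7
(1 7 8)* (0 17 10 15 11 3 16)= (0 17 10 15 11 3 16)(1 7 8)= [17, 7, 2, 16, 4, 5, 6, 8, 1, 9, 15, 3, 12, 13, 14, 11, 0, 10]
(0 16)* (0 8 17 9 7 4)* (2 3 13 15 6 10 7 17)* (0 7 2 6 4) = (0 16 8 6 10 2 3 13 15 4 7)(9 17) = [16, 1, 3, 13, 7, 5, 10, 0, 6, 17, 2, 11, 12, 15, 14, 4, 8, 9]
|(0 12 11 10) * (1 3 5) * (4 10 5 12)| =|(0 4 10)(1 3 12 11 5)| =15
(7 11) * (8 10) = [0, 1, 2, 3, 4, 5, 6, 11, 10, 9, 8, 7] = (7 11)(8 10)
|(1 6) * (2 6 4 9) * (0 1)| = 6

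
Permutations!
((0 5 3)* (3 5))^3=(5)(0 3)=[3, 1, 2, 0, 4, 5]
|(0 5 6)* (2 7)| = |(0 5 6)(2 7)| = 6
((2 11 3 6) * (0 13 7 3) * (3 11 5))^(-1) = (0 11 7 13)(2 6 3 5) = [11, 1, 6, 5, 4, 2, 3, 13, 8, 9, 10, 7, 12, 0]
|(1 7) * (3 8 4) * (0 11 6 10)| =|(0 11 6 10)(1 7)(3 8 4)| =12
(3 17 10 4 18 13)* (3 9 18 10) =[0, 1, 2, 17, 10, 5, 6, 7, 8, 18, 4, 11, 12, 9, 14, 15, 16, 3, 13] =(3 17)(4 10)(9 18 13)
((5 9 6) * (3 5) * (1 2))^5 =[0, 2, 1, 5, 4, 9, 3, 7, 8, 6] =(1 2)(3 5 9 6)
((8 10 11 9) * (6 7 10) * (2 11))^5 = (2 7 8 11 10 6 9) = [0, 1, 7, 3, 4, 5, 9, 8, 11, 2, 6, 10]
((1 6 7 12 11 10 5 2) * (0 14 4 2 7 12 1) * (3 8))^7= (0 2 4 14)(3 8)= [2, 1, 4, 8, 14, 5, 6, 7, 3, 9, 10, 11, 12, 13, 0]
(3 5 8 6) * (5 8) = [0, 1, 2, 8, 4, 5, 3, 7, 6] = (3 8 6)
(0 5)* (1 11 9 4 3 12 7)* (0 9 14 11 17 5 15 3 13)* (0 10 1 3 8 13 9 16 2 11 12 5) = (0 15 8 13 10 1 17)(2 11 14 12 7 3 5 16)(4 9) = [15, 17, 11, 5, 9, 16, 6, 3, 13, 4, 1, 14, 7, 10, 12, 8, 2, 0]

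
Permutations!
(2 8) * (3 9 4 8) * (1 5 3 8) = [0, 5, 8, 9, 1, 3, 6, 7, 2, 4] = (1 5 3 9 4)(2 8)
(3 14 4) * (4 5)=(3 14 5 4)=[0, 1, 2, 14, 3, 4, 6, 7, 8, 9, 10, 11, 12, 13, 5]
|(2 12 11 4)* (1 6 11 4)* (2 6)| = 6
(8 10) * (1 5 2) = (1 5 2)(8 10) = [0, 5, 1, 3, 4, 2, 6, 7, 10, 9, 8]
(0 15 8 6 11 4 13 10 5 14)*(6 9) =(0 15 8 9 6 11 4 13 10 5 14) =[15, 1, 2, 3, 13, 14, 11, 7, 9, 6, 5, 4, 12, 10, 0, 8]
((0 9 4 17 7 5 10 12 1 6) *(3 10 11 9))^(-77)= (0 3 10 12 1 6)(4 17 7 5 11 9)= [3, 6, 2, 10, 17, 11, 0, 5, 8, 4, 12, 9, 1, 13, 14, 15, 16, 7]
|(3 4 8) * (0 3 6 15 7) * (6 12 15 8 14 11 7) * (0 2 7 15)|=|(0 3 4 14 11 15 6 8 12)(2 7)|=18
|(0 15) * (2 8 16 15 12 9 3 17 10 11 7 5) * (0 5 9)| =30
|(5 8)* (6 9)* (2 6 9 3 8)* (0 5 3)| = 4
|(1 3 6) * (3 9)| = |(1 9 3 6)| = 4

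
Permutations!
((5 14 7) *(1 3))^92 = (5 7 14) = [0, 1, 2, 3, 4, 7, 6, 14, 8, 9, 10, 11, 12, 13, 5]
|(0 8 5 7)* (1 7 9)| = |(0 8 5 9 1 7)| = 6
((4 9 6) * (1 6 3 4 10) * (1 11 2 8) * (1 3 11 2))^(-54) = (11) = [0, 1, 2, 3, 4, 5, 6, 7, 8, 9, 10, 11]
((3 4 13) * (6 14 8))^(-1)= (3 13 4)(6 8 14)= [0, 1, 2, 13, 3, 5, 8, 7, 14, 9, 10, 11, 12, 4, 6]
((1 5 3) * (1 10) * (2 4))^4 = (10) = [0, 1, 2, 3, 4, 5, 6, 7, 8, 9, 10]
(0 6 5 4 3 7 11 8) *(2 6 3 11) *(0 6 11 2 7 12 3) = (2 11 8 6 5 4)(3 12) = [0, 1, 11, 12, 2, 4, 5, 7, 6, 9, 10, 8, 3]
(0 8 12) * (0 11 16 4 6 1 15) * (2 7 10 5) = (0 8 12 11 16 4 6 1 15)(2 7 10 5) = [8, 15, 7, 3, 6, 2, 1, 10, 12, 9, 5, 16, 11, 13, 14, 0, 4]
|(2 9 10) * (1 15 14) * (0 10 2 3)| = |(0 10 3)(1 15 14)(2 9)| = 6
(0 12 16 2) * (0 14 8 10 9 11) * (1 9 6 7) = (0 12 16 2 14 8 10 6 7 1 9 11) = [12, 9, 14, 3, 4, 5, 7, 1, 10, 11, 6, 0, 16, 13, 8, 15, 2]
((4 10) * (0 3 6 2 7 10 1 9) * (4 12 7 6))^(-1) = (0 9 1 4 3)(2 6)(7 12 10) = [9, 4, 6, 0, 3, 5, 2, 12, 8, 1, 7, 11, 10]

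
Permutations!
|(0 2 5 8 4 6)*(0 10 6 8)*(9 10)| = 6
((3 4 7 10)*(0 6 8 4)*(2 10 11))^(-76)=(0 11 6 2 8 10 4 3 7)=[11, 1, 8, 7, 3, 5, 2, 0, 10, 9, 4, 6]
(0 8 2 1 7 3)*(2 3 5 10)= [8, 7, 1, 0, 4, 10, 6, 5, 3, 9, 2]= (0 8 3)(1 7 5 10 2)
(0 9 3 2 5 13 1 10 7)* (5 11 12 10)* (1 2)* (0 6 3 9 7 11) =[7, 5, 0, 1, 4, 13, 3, 6, 8, 9, 11, 12, 10, 2] =(0 7 6 3 1 5 13 2)(10 11 12)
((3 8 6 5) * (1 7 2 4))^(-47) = (1 7 2 4)(3 8 6 5) = [0, 7, 4, 8, 1, 3, 5, 2, 6]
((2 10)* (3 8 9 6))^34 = (10)(3 9)(6 8) = [0, 1, 2, 9, 4, 5, 8, 7, 6, 3, 10]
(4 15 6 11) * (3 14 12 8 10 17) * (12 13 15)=(3 14 13 15 6 11 4 12 8 10 17)=[0, 1, 2, 14, 12, 5, 11, 7, 10, 9, 17, 4, 8, 15, 13, 6, 16, 3]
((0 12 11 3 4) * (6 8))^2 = (0 11 4 12 3) = [11, 1, 2, 0, 12, 5, 6, 7, 8, 9, 10, 4, 3]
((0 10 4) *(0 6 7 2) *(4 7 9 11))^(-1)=(0 2 7 10)(4 11 9 6)=[2, 1, 7, 3, 11, 5, 4, 10, 8, 6, 0, 9]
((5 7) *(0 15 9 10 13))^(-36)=(0 13 10 9 15)=[13, 1, 2, 3, 4, 5, 6, 7, 8, 15, 9, 11, 12, 10, 14, 0]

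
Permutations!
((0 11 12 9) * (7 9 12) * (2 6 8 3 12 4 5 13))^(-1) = [9, 1, 13, 8, 12, 4, 2, 11, 6, 7, 10, 0, 3, 5] = (0 9 7 11)(2 13 5 4 12 3 8 6)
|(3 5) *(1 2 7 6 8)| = |(1 2 7 6 8)(3 5)| = 10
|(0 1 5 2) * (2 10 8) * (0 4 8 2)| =7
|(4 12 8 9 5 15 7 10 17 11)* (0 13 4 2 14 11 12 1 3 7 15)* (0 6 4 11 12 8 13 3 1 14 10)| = |(0 3 7)(2 10 17 8 9 5 6 4 14 12 13 11)| = 12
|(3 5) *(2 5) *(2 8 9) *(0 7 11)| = |(0 7 11)(2 5 3 8 9)| = 15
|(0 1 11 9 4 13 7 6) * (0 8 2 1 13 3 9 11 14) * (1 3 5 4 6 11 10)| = |(0 13 7 11 10 1 14)(2 3 9 6 8)(4 5)| = 70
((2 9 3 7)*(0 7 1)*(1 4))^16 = (0 2 3 1 7 9 4) = [2, 7, 3, 1, 0, 5, 6, 9, 8, 4]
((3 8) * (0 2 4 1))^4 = (8) = [0, 1, 2, 3, 4, 5, 6, 7, 8]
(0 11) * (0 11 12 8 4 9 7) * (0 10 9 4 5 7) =[12, 1, 2, 3, 4, 7, 6, 10, 5, 0, 9, 11, 8] =(0 12 8 5 7 10 9)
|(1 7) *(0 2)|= 2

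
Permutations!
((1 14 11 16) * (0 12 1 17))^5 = (0 16 14 12 17 11 1) = [16, 0, 2, 3, 4, 5, 6, 7, 8, 9, 10, 1, 17, 13, 12, 15, 14, 11]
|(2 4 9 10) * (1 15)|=|(1 15)(2 4 9 10)|=4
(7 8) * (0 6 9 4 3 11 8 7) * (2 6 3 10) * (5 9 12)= (0 3 11 8)(2 6 12 5 9 4 10)= [3, 1, 6, 11, 10, 9, 12, 7, 0, 4, 2, 8, 5]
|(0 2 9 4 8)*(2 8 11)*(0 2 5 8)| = 6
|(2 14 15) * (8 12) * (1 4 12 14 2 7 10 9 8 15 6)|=10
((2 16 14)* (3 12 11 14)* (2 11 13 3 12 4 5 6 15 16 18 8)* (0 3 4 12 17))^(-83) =[15, 1, 18, 16, 3, 12, 13, 7, 2, 9, 10, 14, 17, 0, 11, 4, 5, 6, 8] =(0 15 4 3 16 5 12 17 6 13)(2 18 8)(11 14)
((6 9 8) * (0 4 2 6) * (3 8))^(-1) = (0 8 3 9 6 2 4) = [8, 1, 4, 9, 0, 5, 2, 7, 3, 6]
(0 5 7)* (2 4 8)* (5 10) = (0 10 5 7)(2 4 8) = [10, 1, 4, 3, 8, 7, 6, 0, 2, 9, 5]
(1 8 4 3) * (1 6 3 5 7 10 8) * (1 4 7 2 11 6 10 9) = [0, 4, 11, 10, 5, 2, 3, 9, 7, 1, 8, 6] = (1 4 5 2 11 6 3 10 8 7 9)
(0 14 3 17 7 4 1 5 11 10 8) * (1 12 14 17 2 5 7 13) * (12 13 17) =(17)(0 12 14 3 2 5 11 10 8)(1 7 4 13) =[12, 7, 5, 2, 13, 11, 6, 4, 0, 9, 8, 10, 14, 1, 3, 15, 16, 17]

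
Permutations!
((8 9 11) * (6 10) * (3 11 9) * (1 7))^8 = (3 8 11) = [0, 1, 2, 8, 4, 5, 6, 7, 11, 9, 10, 3]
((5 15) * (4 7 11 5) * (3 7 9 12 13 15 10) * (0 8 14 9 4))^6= (0 15 13 12 9 14 8)(3 7 11 5 10)= [15, 1, 2, 7, 4, 10, 6, 11, 0, 14, 3, 5, 9, 12, 8, 13]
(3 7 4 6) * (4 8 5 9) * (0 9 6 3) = (0 9 4 3 7 8 5 6) = [9, 1, 2, 7, 3, 6, 0, 8, 5, 4]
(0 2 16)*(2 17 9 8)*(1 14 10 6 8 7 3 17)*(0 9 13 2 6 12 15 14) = [1, 0, 16, 17, 4, 5, 8, 3, 6, 7, 12, 11, 15, 2, 10, 14, 9, 13] = (0 1)(2 16 9 7 3 17 13)(6 8)(10 12 15 14)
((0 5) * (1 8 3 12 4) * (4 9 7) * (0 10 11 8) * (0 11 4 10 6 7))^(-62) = [12, 10, 2, 11, 7, 9, 0, 5, 1, 3, 6, 4, 8] = (0 12 8 1 10 6)(3 11 4 7 5 9)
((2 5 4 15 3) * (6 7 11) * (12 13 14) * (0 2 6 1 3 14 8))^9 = (15)(1 11 7 6 3) = [0, 11, 2, 1, 4, 5, 3, 6, 8, 9, 10, 7, 12, 13, 14, 15]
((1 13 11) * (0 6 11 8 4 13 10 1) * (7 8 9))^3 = [0, 10, 2, 3, 7, 5, 6, 13, 9, 4, 1, 11, 12, 8] = (1 10)(4 7 13 8 9)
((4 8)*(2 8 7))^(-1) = (2 7 4 8) = [0, 1, 7, 3, 8, 5, 6, 4, 2]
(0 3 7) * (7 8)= (0 3 8 7)= [3, 1, 2, 8, 4, 5, 6, 0, 7]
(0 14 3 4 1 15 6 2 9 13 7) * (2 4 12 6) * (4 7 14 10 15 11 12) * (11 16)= [10, 16, 9, 4, 1, 5, 7, 0, 8, 13, 15, 12, 6, 14, 3, 2, 11]= (0 10 15 2 9 13 14 3 4 1 16 11 12 6 7)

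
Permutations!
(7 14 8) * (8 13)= (7 14 13 8)= [0, 1, 2, 3, 4, 5, 6, 14, 7, 9, 10, 11, 12, 8, 13]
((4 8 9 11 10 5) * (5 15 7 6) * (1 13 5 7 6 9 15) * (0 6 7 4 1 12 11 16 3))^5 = [7, 5, 2, 15, 16, 13, 9, 6, 3, 4, 11, 12, 10, 1, 14, 0, 8] = (0 7 6 9 4 16 8 3 15)(1 5 13)(10 11 12)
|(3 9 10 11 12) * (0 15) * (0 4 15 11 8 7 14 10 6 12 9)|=|(0 11 9 6 12 3)(4 15)(7 14 10 8)|=12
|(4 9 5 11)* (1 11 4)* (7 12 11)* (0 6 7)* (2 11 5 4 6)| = |(0 2 11 1)(4 9)(5 6 7 12)| = 4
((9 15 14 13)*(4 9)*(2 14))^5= [0, 1, 15, 3, 13, 5, 6, 7, 8, 4, 10, 11, 12, 14, 2, 9]= (2 15 9 4 13 14)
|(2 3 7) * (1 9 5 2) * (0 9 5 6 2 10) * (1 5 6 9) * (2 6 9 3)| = 7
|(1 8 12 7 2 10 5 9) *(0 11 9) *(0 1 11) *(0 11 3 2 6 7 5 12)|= |(0 11 9 3 2 10 12 5 1 8)(6 7)|= 10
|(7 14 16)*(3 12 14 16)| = 6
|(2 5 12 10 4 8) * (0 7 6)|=6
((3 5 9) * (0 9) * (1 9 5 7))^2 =(1 3)(7 9) =[0, 3, 2, 1, 4, 5, 6, 9, 8, 7]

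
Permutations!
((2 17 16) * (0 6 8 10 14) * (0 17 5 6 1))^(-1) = (0 1)(2 16 17 14 10 8 6 5) = [1, 0, 16, 3, 4, 2, 5, 7, 6, 9, 8, 11, 12, 13, 10, 15, 17, 14]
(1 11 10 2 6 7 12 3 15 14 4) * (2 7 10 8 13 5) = [0, 11, 6, 15, 1, 2, 10, 12, 13, 9, 7, 8, 3, 5, 4, 14] = (1 11 8 13 5 2 6 10 7 12 3 15 14 4)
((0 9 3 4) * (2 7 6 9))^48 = (0 4 3 9 6 7 2) = [4, 1, 0, 9, 3, 5, 7, 2, 8, 6]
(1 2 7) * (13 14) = (1 2 7)(13 14) = [0, 2, 7, 3, 4, 5, 6, 1, 8, 9, 10, 11, 12, 14, 13]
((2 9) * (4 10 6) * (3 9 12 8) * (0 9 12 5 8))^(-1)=[12, 1, 9, 8, 6, 2, 10, 7, 5, 0, 4, 11, 3]=(0 12 3 8 5 2 9)(4 6 10)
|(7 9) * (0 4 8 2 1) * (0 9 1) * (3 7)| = |(0 4 8 2)(1 9 3 7)| = 4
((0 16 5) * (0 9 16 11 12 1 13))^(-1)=(0 13 1 12 11)(5 16 9)=[13, 12, 2, 3, 4, 16, 6, 7, 8, 5, 10, 0, 11, 1, 14, 15, 9]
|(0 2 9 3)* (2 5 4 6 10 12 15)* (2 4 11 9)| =5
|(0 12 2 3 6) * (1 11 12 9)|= |(0 9 1 11 12 2 3 6)|= 8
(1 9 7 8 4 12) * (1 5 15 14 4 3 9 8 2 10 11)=(1 8 3 9 7 2 10 11)(4 12 5 15 14)=[0, 8, 10, 9, 12, 15, 6, 2, 3, 7, 11, 1, 5, 13, 4, 14]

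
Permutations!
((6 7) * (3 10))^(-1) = [0, 1, 2, 10, 4, 5, 7, 6, 8, 9, 3] = (3 10)(6 7)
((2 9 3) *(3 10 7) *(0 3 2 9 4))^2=(0 9 7 4 3 10 2)=[9, 1, 0, 10, 3, 5, 6, 4, 8, 7, 2]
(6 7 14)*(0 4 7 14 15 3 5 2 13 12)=(0 4 7 15 3 5 2 13 12)(6 14)=[4, 1, 13, 5, 7, 2, 14, 15, 8, 9, 10, 11, 0, 12, 6, 3]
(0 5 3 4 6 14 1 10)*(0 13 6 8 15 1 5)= (1 10 13 6 14 5 3 4 8 15)= [0, 10, 2, 4, 8, 3, 14, 7, 15, 9, 13, 11, 12, 6, 5, 1]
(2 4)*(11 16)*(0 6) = (0 6)(2 4)(11 16) = [6, 1, 4, 3, 2, 5, 0, 7, 8, 9, 10, 16, 12, 13, 14, 15, 11]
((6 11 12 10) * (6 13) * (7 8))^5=(13)(7 8)=[0, 1, 2, 3, 4, 5, 6, 8, 7, 9, 10, 11, 12, 13]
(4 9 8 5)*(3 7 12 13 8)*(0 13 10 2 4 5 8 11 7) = (0 13 11 7 12 10 2 4 9 3) = [13, 1, 4, 0, 9, 5, 6, 12, 8, 3, 2, 7, 10, 11]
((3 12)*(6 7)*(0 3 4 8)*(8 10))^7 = (0 3 12 4 10 8)(6 7) = [3, 1, 2, 12, 10, 5, 7, 6, 0, 9, 8, 11, 4]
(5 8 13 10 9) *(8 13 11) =(5 13 10 9)(8 11) =[0, 1, 2, 3, 4, 13, 6, 7, 11, 5, 9, 8, 12, 10]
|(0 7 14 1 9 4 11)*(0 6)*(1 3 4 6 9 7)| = |(0 1 7 14 3 4 11 9 6)| = 9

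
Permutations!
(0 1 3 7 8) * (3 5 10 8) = (0 1 5 10 8)(3 7) = [1, 5, 2, 7, 4, 10, 6, 3, 0, 9, 8]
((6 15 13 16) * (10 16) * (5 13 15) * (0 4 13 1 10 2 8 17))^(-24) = [0, 10, 2, 3, 4, 1, 5, 7, 8, 9, 16, 11, 12, 13, 14, 15, 6, 17] = (17)(1 10 16 6 5)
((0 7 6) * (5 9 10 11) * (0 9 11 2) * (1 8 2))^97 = (0 7 6 9 10 1 8 2)(5 11) = [7, 8, 0, 3, 4, 11, 9, 6, 2, 10, 1, 5]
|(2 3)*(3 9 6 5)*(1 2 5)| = 4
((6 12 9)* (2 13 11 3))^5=[0, 1, 13, 2, 4, 5, 9, 7, 8, 12, 10, 3, 6, 11]=(2 13 11 3)(6 9 12)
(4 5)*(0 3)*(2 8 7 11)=(0 3)(2 8 7 11)(4 5)=[3, 1, 8, 0, 5, 4, 6, 11, 7, 9, 10, 2]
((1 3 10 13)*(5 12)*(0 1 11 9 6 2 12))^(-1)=(0 5 12 2 6 9 11 13 10 3 1)=[5, 0, 6, 1, 4, 12, 9, 7, 8, 11, 3, 13, 2, 10]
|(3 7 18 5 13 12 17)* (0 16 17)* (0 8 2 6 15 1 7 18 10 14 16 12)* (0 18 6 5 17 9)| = |(0 12 8 2 5 13 18 17 3 6 15 1 7 10 14 16 9)| = 17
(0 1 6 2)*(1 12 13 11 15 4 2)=(0 12 13 11 15 4 2)(1 6)=[12, 6, 0, 3, 2, 5, 1, 7, 8, 9, 10, 15, 13, 11, 14, 4]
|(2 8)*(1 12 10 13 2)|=6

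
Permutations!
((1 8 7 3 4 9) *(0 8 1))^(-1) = (0 9 4 3 7 8) = [9, 1, 2, 7, 3, 5, 6, 8, 0, 4]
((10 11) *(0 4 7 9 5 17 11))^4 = (0 5)(4 17)(7 11)(9 10) = [5, 1, 2, 3, 17, 0, 6, 11, 8, 10, 9, 7, 12, 13, 14, 15, 16, 4]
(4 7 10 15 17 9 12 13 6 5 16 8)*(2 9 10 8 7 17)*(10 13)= (2 9 12 10 15)(4 17 13 6 5 16 7 8)= [0, 1, 9, 3, 17, 16, 5, 8, 4, 12, 15, 11, 10, 6, 14, 2, 7, 13]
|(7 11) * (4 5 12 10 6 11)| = 7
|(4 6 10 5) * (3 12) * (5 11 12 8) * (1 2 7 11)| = 11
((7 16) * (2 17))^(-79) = (2 17)(7 16) = [0, 1, 17, 3, 4, 5, 6, 16, 8, 9, 10, 11, 12, 13, 14, 15, 7, 2]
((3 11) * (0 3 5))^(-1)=[5, 1, 2, 0, 4, 11, 6, 7, 8, 9, 10, 3]=(0 5 11 3)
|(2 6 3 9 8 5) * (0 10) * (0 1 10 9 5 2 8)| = 10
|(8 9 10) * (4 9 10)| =2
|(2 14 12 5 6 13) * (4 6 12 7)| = |(2 14 7 4 6 13)(5 12)| = 6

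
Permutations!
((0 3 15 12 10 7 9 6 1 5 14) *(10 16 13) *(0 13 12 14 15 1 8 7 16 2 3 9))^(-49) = (0 9 6 8 7)(1 5 15 14 13 10 16 12 2 3) = [9, 5, 3, 1, 4, 15, 8, 0, 7, 6, 16, 11, 2, 10, 13, 14, 12]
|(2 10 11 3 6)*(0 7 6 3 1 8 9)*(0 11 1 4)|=10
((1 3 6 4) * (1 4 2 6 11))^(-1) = (1 11 3)(2 6) = [0, 11, 6, 1, 4, 5, 2, 7, 8, 9, 10, 3]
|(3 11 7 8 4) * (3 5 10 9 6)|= |(3 11 7 8 4 5 10 9 6)|= 9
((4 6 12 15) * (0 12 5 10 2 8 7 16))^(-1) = (0 16 7 8 2 10 5 6 4 15 12) = [16, 1, 10, 3, 15, 6, 4, 8, 2, 9, 5, 11, 0, 13, 14, 12, 7]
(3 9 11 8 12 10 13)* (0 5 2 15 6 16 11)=[5, 1, 15, 9, 4, 2, 16, 7, 12, 0, 13, 8, 10, 3, 14, 6, 11]=(0 5 2 15 6 16 11 8 12 10 13 3 9)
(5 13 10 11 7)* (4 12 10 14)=[0, 1, 2, 3, 12, 13, 6, 5, 8, 9, 11, 7, 10, 14, 4]=(4 12 10 11 7 5 13 14)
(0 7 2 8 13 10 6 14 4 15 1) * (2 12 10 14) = [7, 0, 8, 3, 15, 5, 2, 12, 13, 9, 6, 11, 10, 14, 4, 1] = (0 7 12 10 6 2 8 13 14 4 15 1)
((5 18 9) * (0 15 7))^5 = (0 7 15)(5 9 18) = [7, 1, 2, 3, 4, 9, 6, 15, 8, 18, 10, 11, 12, 13, 14, 0, 16, 17, 5]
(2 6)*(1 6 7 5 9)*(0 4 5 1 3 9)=[4, 6, 7, 9, 5, 0, 2, 1, 8, 3]=(0 4 5)(1 6 2 7)(3 9)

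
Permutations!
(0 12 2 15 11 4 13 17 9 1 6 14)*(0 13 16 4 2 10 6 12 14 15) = [14, 12, 0, 3, 16, 5, 15, 7, 8, 1, 6, 2, 10, 17, 13, 11, 4, 9] = (0 14 13 17 9 1 12 10 6 15 11 2)(4 16)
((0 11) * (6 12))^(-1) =(0 11)(6 12) =[11, 1, 2, 3, 4, 5, 12, 7, 8, 9, 10, 0, 6]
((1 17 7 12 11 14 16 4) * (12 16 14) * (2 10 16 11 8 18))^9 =(1 16 2 8 11 17 4 10 18 12 7) =[0, 16, 8, 3, 10, 5, 6, 1, 11, 9, 18, 17, 7, 13, 14, 15, 2, 4, 12]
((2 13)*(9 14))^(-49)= [0, 1, 13, 3, 4, 5, 6, 7, 8, 14, 10, 11, 12, 2, 9]= (2 13)(9 14)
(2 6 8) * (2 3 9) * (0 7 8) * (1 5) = [7, 5, 6, 9, 4, 1, 0, 8, 3, 2] = (0 7 8 3 9 2 6)(1 5)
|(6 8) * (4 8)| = |(4 8 6)| = 3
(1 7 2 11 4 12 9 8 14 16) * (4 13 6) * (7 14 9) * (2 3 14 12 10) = [0, 12, 11, 14, 10, 5, 4, 3, 9, 8, 2, 13, 7, 6, 16, 15, 1] = (1 12 7 3 14 16)(2 11 13 6 4 10)(8 9)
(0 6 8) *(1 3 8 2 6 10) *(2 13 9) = (0 10 1 3 8)(2 6 13 9) = [10, 3, 6, 8, 4, 5, 13, 7, 0, 2, 1, 11, 12, 9]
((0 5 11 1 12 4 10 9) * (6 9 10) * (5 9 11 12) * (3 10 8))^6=(12)=[0, 1, 2, 3, 4, 5, 6, 7, 8, 9, 10, 11, 12]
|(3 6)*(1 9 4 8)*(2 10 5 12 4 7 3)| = |(1 9 7 3 6 2 10 5 12 4 8)| = 11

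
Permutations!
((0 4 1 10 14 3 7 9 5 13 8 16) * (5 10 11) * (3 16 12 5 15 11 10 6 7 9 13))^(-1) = (0 16 14 10 1 4)(3 5 12 8 13 7 6 9)(11 15) = [16, 4, 2, 5, 0, 12, 9, 6, 13, 3, 1, 15, 8, 7, 10, 11, 14]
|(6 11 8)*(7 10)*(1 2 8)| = |(1 2 8 6 11)(7 10)| = 10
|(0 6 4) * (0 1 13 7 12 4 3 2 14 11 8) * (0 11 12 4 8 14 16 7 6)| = 8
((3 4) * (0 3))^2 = (0 4 3) = [4, 1, 2, 0, 3]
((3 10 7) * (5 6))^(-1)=(3 7 10)(5 6)=[0, 1, 2, 7, 4, 6, 5, 10, 8, 9, 3]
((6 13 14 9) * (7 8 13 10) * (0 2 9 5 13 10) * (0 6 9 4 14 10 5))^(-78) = (0 4)(2 14)(5 10 8 13 7) = [4, 1, 14, 3, 0, 10, 6, 5, 13, 9, 8, 11, 12, 7, 2]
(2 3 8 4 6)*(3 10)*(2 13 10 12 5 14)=(2 12 5 14)(3 8 4 6 13 10)=[0, 1, 12, 8, 6, 14, 13, 7, 4, 9, 3, 11, 5, 10, 2]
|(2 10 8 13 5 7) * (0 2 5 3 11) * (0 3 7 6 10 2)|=6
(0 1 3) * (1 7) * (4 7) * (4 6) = (0 6 4 7 1 3) = [6, 3, 2, 0, 7, 5, 4, 1]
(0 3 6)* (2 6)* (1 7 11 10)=(0 3 2 6)(1 7 11 10)=[3, 7, 6, 2, 4, 5, 0, 11, 8, 9, 1, 10]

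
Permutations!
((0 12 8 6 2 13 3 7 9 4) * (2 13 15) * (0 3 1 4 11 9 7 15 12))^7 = (1 6 12 15 4 13 8 2 3)(9 11) = [0, 6, 3, 1, 13, 5, 12, 7, 2, 11, 10, 9, 15, 8, 14, 4]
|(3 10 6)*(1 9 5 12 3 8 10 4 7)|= 21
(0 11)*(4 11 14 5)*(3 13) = (0 14 5 4 11)(3 13) = [14, 1, 2, 13, 11, 4, 6, 7, 8, 9, 10, 0, 12, 3, 5]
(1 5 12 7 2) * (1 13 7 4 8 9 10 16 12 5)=(2 13 7)(4 8 9 10 16 12)=[0, 1, 13, 3, 8, 5, 6, 2, 9, 10, 16, 11, 4, 7, 14, 15, 12]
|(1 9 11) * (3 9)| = |(1 3 9 11)| = 4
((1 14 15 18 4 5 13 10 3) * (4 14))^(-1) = (1 3 10 13 5 4)(14 18 15) = [0, 3, 2, 10, 1, 4, 6, 7, 8, 9, 13, 11, 12, 5, 18, 14, 16, 17, 15]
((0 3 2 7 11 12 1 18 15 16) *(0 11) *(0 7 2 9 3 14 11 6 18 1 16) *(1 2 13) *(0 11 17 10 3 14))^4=(1 2 13)(3 10 17 14 9)(6 12 15)(11 18 16)=[0, 2, 13, 10, 4, 5, 12, 7, 8, 3, 17, 18, 15, 1, 9, 6, 11, 14, 16]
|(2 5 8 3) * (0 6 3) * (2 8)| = 4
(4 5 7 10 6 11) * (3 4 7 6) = (3 4 5 6 11 7 10) = [0, 1, 2, 4, 5, 6, 11, 10, 8, 9, 3, 7]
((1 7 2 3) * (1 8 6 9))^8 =[0, 7, 3, 8, 4, 5, 9, 2, 6, 1] =(1 7 2 3 8 6 9)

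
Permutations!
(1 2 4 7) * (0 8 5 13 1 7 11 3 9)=(0 8 5 13 1 2 4 11 3 9)=[8, 2, 4, 9, 11, 13, 6, 7, 5, 0, 10, 3, 12, 1]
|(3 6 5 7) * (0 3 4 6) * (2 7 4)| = 6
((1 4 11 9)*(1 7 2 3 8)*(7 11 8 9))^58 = (1 4 8)(2 11 3 7 9) = [0, 4, 11, 7, 8, 5, 6, 9, 1, 2, 10, 3]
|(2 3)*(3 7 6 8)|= |(2 7 6 8 3)|= 5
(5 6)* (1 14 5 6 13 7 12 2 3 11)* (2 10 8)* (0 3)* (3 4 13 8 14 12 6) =(0 4 13 7 6 3 11 1 12 10 14 5 8 2) =[4, 12, 0, 11, 13, 8, 3, 6, 2, 9, 14, 1, 10, 7, 5]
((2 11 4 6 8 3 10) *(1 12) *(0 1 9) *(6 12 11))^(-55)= [9, 0, 2, 3, 11, 5, 6, 7, 8, 12, 10, 1, 4]= (0 9 12 4 11 1)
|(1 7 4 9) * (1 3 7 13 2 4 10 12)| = |(1 13 2 4 9 3 7 10 12)| = 9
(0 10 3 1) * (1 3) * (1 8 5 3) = (0 10 8 5 3 1) = [10, 0, 2, 1, 4, 3, 6, 7, 5, 9, 8]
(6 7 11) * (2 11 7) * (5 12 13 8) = (2 11 6)(5 12 13 8) = [0, 1, 11, 3, 4, 12, 2, 7, 5, 9, 10, 6, 13, 8]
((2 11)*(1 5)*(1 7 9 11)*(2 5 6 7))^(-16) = (1 5 9 6 2 11 7) = [0, 5, 11, 3, 4, 9, 2, 1, 8, 6, 10, 7]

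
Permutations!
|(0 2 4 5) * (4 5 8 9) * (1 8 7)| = 15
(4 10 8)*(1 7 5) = (1 7 5)(4 10 8) = [0, 7, 2, 3, 10, 1, 6, 5, 4, 9, 8]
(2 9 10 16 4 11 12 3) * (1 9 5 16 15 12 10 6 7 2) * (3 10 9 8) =(1 8 3)(2 5 16 4 11 9 6 7)(10 15 12) =[0, 8, 5, 1, 11, 16, 7, 2, 3, 6, 15, 9, 10, 13, 14, 12, 4]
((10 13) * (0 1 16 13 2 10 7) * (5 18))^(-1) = (0 7 13 16 1)(2 10)(5 18) = [7, 0, 10, 3, 4, 18, 6, 13, 8, 9, 2, 11, 12, 16, 14, 15, 1, 17, 5]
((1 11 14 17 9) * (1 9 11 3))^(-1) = [0, 3, 2, 1, 4, 5, 6, 7, 8, 9, 10, 17, 12, 13, 11, 15, 16, 14] = (1 3)(11 17 14)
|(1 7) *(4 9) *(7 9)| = 4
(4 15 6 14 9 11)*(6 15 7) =[0, 1, 2, 3, 7, 5, 14, 6, 8, 11, 10, 4, 12, 13, 9, 15] =(15)(4 7 6 14 9 11)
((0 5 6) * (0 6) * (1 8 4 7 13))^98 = (1 7 8 13 4) = [0, 7, 2, 3, 1, 5, 6, 8, 13, 9, 10, 11, 12, 4]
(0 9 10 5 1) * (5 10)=(10)(0 9 5 1)=[9, 0, 2, 3, 4, 1, 6, 7, 8, 5, 10]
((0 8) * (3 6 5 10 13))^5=(13)(0 8)=[8, 1, 2, 3, 4, 5, 6, 7, 0, 9, 10, 11, 12, 13]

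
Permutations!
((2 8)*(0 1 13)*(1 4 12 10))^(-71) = (0 4 12 10 1 13)(2 8) = [4, 13, 8, 3, 12, 5, 6, 7, 2, 9, 1, 11, 10, 0]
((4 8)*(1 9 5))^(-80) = (1 9 5) = [0, 9, 2, 3, 4, 1, 6, 7, 8, 5]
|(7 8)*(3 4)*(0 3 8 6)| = |(0 3 4 8 7 6)| = 6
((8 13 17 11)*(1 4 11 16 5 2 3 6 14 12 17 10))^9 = (1 8)(2 3 6 14 12 17 16 5)(4 13)(10 11) = [0, 8, 3, 6, 13, 2, 14, 7, 1, 9, 11, 10, 17, 4, 12, 15, 5, 16]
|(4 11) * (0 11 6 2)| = |(0 11 4 6 2)| = 5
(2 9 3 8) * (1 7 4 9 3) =[0, 7, 3, 8, 9, 5, 6, 4, 2, 1] =(1 7 4 9)(2 3 8)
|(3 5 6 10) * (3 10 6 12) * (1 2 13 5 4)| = |(1 2 13 5 12 3 4)| = 7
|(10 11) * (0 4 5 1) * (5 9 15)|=|(0 4 9 15 5 1)(10 11)|=6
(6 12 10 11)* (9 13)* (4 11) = (4 11 6 12 10)(9 13) = [0, 1, 2, 3, 11, 5, 12, 7, 8, 13, 4, 6, 10, 9]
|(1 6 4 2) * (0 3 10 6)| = |(0 3 10 6 4 2 1)| = 7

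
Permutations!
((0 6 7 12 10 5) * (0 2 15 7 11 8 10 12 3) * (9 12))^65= (0 5)(2 6)(3 10)(7 8)(9 12)(11 15)= [5, 1, 6, 10, 4, 0, 2, 8, 7, 12, 3, 15, 9, 13, 14, 11]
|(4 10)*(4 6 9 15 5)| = 6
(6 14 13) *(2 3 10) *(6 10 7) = (2 3 7 6 14 13 10) = [0, 1, 3, 7, 4, 5, 14, 6, 8, 9, 2, 11, 12, 10, 13]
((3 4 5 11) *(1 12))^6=(12)(3 5)(4 11)=[0, 1, 2, 5, 11, 3, 6, 7, 8, 9, 10, 4, 12]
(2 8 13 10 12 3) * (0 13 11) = (0 13 10 12 3 2 8 11) = [13, 1, 8, 2, 4, 5, 6, 7, 11, 9, 12, 0, 3, 10]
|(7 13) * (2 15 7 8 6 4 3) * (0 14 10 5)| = |(0 14 10 5)(2 15 7 13 8 6 4 3)| = 8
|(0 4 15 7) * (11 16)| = |(0 4 15 7)(11 16)| = 4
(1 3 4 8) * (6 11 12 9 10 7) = (1 3 4 8)(6 11 12 9 10 7) = [0, 3, 2, 4, 8, 5, 11, 6, 1, 10, 7, 12, 9]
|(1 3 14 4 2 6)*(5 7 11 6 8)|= |(1 3 14 4 2 8 5 7 11 6)|= 10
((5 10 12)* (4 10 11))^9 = [0, 1, 2, 3, 11, 12, 6, 7, 8, 9, 4, 5, 10] = (4 11 5 12 10)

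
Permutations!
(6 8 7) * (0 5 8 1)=(0 5 8 7 6 1)=[5, 0, 2, 3, 4, 8, 1, 6, 7]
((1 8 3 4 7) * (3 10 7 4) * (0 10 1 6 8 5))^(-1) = (0 5 1 8 6 7 10) = [5, 8, 2, 3, 4, 1, 7, 10, 6, 9, 0]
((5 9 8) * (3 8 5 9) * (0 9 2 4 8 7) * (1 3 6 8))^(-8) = (0 5 8 4 3)(1 7 9 6 2) = [5, 7, 1, 0, 3, 8, 2, 9, 4, 6]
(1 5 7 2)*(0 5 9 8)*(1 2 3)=(0 5 7 3 1 9 8)=[5, 9, 2, 1, 4, 7, 6, 3, 0, 8]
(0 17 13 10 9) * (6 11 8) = (0 17 13 10 9)(6 11 8) = [17, 1, 2, 3, 4, 5, 11, 7, 6, 0, 9, 8, 12, 10, 14, 15, 16, 13]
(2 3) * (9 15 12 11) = (2 3)(9 15 12 11) = [0, 1, 3, 2, 4, 5, 6, 7, 8, 15, 10, 9, 11, 13, 14, 12]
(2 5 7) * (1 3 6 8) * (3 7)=[0, 7, 5, 6, 4, 3, 8, 2, 1]=(1 7 2 5 3 6 8)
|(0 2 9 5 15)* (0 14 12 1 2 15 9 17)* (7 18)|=14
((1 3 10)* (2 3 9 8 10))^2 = [0, 8, 2, 3, 4, 5, 6, 7, 1, 10, 9] = (1 8)(9 10)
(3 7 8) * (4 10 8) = (3 7 4 10 8) = [0, 1, 2, 7, 10, 5, 6, 4, 3, 9, 8]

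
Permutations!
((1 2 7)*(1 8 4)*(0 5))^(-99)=(0 5)(1 2 7 8 4)=[5, 2, 7, 3, 1, 0, 6, 8, 4]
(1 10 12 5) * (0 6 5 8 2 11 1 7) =(0 6 5 7)(1 10 12 8 2 11) =[6, 10, 11, 3, 4, 7, 5, 0, 2, 9, 12, 1, 8]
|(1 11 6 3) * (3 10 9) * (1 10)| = |(1 11 6)(3 10 9)| = 3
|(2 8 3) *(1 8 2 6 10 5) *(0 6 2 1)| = 4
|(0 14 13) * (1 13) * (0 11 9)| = |(0 14 1 13 11 9)| = 6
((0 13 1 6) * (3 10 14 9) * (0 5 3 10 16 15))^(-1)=(0 15 16 3 5 6 1 13)(9 14 10)=[15, 13, 2, 5, 4, 6, 1, 7, 8, 14, 9, 11, 12, 0, 10, 16, 3]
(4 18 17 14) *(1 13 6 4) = [0, 13, 2, 3, 18, 5, 4, 7, 8, 9, 10, 11, 12, 6, 1, 15, 16, 14, 17] = (1 13 6 4 18 17 14)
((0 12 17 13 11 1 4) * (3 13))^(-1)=(0 4 1 11 13 3 17 12)=[4, 11, 2, 17, 1, 5, 6, 7, 8, 9, 10, 13, 0, 3, 14, 15, 16, 12]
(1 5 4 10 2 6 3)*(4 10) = (1 5 10 2 6 3) = [0, 5, 6, 1, 4, 10, 3, 7, 8, 9, 2]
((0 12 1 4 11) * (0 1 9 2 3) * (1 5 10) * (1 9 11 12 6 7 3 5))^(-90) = (0 7)(1 12)(2 10)(3 6)(4 11)(5 9) = [7, 12, 10, 6, 11, 9, 3, 0, 8, 5, 2, 4, 1]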